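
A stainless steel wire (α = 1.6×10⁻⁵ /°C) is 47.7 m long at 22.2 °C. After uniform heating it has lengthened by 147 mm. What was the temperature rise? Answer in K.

ΔT = 193 K

ΔL = αL₀ΔT ⇒ ΔT = ΔL / (αL₀)
ΔT = 147×10⁻³ m / (1.6×10⁻⁵ × 47.7 m) = 192.61 K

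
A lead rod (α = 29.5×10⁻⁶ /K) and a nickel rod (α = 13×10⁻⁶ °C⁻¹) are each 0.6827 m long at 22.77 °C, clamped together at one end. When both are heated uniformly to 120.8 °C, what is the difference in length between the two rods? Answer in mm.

ΔT = 98.03 K
lead: ΔL = 29.5×10⁻⁶ × 0.6827 m × 98.03 = 1.9743×10⁻³ m = 1.9743 mm
nickel: ΔL = 13×10⁻⁶ × 0.6827 m × 98.03 = 8.7003×10⁻⁴ m = 0.87003 mm
difference = 1.9743 − 0.87003 = 1.10427 mm

1.10 mm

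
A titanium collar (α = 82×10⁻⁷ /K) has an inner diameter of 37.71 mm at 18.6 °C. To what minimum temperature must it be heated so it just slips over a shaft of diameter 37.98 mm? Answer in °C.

Required Δd = 37.98 − 37.71 = 0.27 mm
Δd = αd₀ΔT ⇒ ΔT = Δd/(αd₀) = 0.27 / (82×10⁻⁷ × 37.71) = 873.16 K
T_min = 18.6 + 873.16 = 891.76 °C

T = 892 °C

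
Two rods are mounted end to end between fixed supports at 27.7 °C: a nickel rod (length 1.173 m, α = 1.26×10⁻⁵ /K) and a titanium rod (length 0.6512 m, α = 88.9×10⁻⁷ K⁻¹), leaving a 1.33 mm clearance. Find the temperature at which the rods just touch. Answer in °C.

T = 92.4 °C

Gap closes when ΔL₁ + ΔL₂ = 1.33 mm = 1.33×10⁻³ m
(α₁L₁ + α₂L₂)ΔT = g
α₁L₁ + α₂L₂ = 1.26×10⁻⁵×1.173 + 88.9×10⁻⁷×0.6512 = 2.0568968×10⁻⁵ m/K
ΔT = 1.33×10⁻³ / 2.0568968×10⁻⁵ = 64.661 K
T = 27.7 + 64.661 = 92.361 °C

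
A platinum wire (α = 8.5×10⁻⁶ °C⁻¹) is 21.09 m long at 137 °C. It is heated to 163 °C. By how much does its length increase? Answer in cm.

ΔL = 0.466 cm

|ΔT| = |163 − 137| = 26 K
ΔL = αL₀ΔT = (8.5×10⁻⁶)(21.09)(26) = 4.66×10⁻³ m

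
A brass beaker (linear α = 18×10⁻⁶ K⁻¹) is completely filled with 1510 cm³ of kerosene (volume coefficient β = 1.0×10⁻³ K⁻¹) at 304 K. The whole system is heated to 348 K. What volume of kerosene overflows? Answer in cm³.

The beaker also expands: β_container ≈ 3α = 5.4×10⁻⁵ /K
Net overflow = V₀(β_liq − 3α_cont)ΔT
β − 3α = 1.00×10⁻³ − 5.4×10⁻⁵ = 9.46×10⁻⁴ /K; ΔT = 44 K
ΔV = 1510 × 9.46×10⁻⁴ × 44 = 62.9 cm³

62.9 cm³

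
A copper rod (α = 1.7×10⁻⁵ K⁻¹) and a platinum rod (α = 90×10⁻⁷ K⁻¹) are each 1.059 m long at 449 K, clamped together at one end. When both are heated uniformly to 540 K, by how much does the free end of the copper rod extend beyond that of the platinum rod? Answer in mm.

0.771 mm

ΔT = 91 K
copper: ΔL = 1.7×10⁻⁵ × 1.059 m × 91 = 1.6383×10⁻³ m = 1.6383 mm
platinum: ΔL = 90×10⁻⁷ × 1.059 m × 91 = 8.6732×10⁻⁴ m = 0.86732 mm
difference = 1.6383 − 0.86732 = 0.77098 mm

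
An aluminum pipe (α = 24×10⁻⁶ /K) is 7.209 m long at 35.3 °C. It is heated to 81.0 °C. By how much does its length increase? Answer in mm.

|ΔT| = |81.0 − 35.3| = 45.7 K
ΔL = αL₀ΔT = (24×10⁻⁶)(7.209)(45.7) = 7.91×10⁻³ m

ΔL = 7.91 mm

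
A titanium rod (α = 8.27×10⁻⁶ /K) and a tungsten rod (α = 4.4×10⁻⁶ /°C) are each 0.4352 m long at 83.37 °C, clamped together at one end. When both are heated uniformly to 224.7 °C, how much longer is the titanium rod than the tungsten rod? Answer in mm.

ΔT = 141.33 K
titanium: ΔL = 8.27×10⁻⁶ × 0.4352 m × 141.33 = 5.0866×10⁻⁴ m = 0.50866 mm
tungsten: ΔL = 4.4×10⁻⁶ × 0.4352 m × 141.33 = 2.7063×10⁻⁴ m = 0.27063 mm
difference = 0.50866 − 0.27063 = 0.23803 mm

0.238 mm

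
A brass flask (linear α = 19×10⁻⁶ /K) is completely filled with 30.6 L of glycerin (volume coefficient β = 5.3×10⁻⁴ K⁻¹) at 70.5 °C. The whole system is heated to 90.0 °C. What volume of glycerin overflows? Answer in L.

The flask also expands: β_container ≈ 3α = 5.7×10⁻⁵ /K
Net overflow = V₀(β_liq − 3α_cont)ΔT
β − 3α = 5.30×10⁻⁴ − 5.7×10⁻⁵ = 4.73×10⁻⁴ /K; ΔT = 19.5 K
ΔV = 30.6 × 4.73×10⁻⁴ × 19.5 = 0.282 L

0.282 L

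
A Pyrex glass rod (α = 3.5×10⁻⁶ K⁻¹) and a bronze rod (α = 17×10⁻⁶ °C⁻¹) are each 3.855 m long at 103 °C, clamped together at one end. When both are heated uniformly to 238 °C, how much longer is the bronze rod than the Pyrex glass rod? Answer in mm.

ΔT = 135 K
Pyrex glass: ΔL = 3.5×10⁻⁶ × 3.855 m × 135 = 1.8215×10⁻³ m = 1.8215 mm
bronze: ΔL = 17×10⁻⁶ × 3.855 m × 135 = 8.8472×10⁻³ m = 8.8472 mm
difference = 8.8472 − 1.8215 = 7.0257 mm

7.03 mm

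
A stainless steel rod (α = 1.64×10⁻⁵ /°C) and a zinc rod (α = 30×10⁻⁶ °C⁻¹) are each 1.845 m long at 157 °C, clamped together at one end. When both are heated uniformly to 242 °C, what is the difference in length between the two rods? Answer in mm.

ΔT = 85 K
stainless steel: ΔL = 1.64×10⁻⁵ × 1.845 m × 85 = 2.5719×10⁻³ m = 2.5719 mm
zinc: ΔL = 30×10⁻⁶ × 1.845 m × 85 = 4.7047×10⁻³ m = 4.7047 mm
difference = 4.7047 − 2.5719 = 2.1328 mm

2.13 mm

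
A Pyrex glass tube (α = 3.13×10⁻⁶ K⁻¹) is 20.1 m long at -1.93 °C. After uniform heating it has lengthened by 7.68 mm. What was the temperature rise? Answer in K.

ΔL = αL₀ΔT ⇒ ΔT = ΔL / (αL₀)
ΔT = 7.68×10⁻³ m / (3.13×10⁻⁶ × 20.1 m) = 122.07 K

ΔT = 122 K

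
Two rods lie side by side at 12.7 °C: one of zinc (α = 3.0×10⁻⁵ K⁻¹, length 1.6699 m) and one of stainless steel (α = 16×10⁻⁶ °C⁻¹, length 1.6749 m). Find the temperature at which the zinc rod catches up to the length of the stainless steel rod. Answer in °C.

T = 227.3 °C

L₁(1 + α₁ΔT) = L₂(1 + α₂ΔT) ⇒ ΔT = (L₂ − L₁)/(α₁L₁ − α₂L₂)
L₂ − L₁ = 1.6749 − 1.6699 = 5.00×10⁻³ m
α₁L₁ − α₂L₂ = 3.0×10⁻⁵×1.6699 − 16×10⁻⁶×1.6749 = 2.32986×10⁻⁵ m/K
ΔT = 5.00×10⁻³ / 2.32986×10⁻⁵ = 214.605 K
T = 12.7 + 214.605 = 227.305 °C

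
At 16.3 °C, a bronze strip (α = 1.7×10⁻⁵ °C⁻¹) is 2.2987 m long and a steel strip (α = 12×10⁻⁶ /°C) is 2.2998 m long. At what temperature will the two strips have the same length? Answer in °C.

Equal length when α₁L₁ΔT − α₂L₂ΔT = L₂ − L₁ = 1.10×10⁻³ m
α₁L₁ = 3.90779×10⁻⁵, α₂L₂ = 2.75976×10⁻⁵ → Δ(αL) = 1.14803×10⁻⁵ m/K
ΔT = 1.10×10⁻³ / 1.14803×10⁻⁵ = 95.816 K, so T = 16.3 + 95.816 = 112.116 °C

T = 112.1 °C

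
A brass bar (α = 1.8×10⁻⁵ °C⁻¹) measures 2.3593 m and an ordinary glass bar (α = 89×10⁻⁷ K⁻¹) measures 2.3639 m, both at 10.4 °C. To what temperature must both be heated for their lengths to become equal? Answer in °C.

L₁(1 + α₁ΔT) = L₂(1 + α₂ΔT) ⇒ ΔT = (L₂ − L₁)/(α₁L₁ − α₂L₂)
L₂ − L₁ = 2.3639 − 2.3593 = 4.60×10⁻³ m
α₁L₁ − α₂L₂ = 1.8×10⁻⁵×2.3593 − 89×10⁻⁷×2.3639 = 2.142869×10⁻⁵ m/K
ΔT = 4.60×10⁻³ / 2.142869×10⁻⁵ = 214.665 K
T = 10.4 + 214.665 = 225.065 °C

T = 225.1 °C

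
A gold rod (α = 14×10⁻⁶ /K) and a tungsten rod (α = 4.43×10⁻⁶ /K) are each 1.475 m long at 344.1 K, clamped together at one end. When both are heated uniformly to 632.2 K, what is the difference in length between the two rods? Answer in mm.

4.07 mm

ΔT = 288.1 K
gold: ΔL = 14×10⁻⁶ × 1.475 m × 288.1 = 5.9493×10⁻³ m = 5.9493 mm
tungsten: ΔL = 4.43×10⁻⁶ × 1.475 m × 288.1 = 1.8825×10⁻³ m = 1.8825 mm
difference = 5.9493 − 1.8825 = 4.0668 mm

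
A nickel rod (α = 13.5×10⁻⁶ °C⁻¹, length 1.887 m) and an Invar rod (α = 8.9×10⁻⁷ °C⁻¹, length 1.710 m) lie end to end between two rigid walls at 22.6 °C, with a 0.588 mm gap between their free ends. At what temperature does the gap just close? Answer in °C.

Gap closes when ΔL₁ + ΔL₂ = 0.588 mm = 5.88×10⁻⁴ m
(α₁L₁ + α₂L₂)ΔT = g
α₁L₁ + α₂L₂ = 13.5×10⁻⁶×1.887 + 8.9×10⁻⁷×1.710 = 2.69964×10⁻⁵ m/K
ΔT = 5.88×10⁻⁴ / 2.69964×10⁻⁵ = 21.781 K
T = 22.6 + 21.781 = 44.381 °C

T = 44.4 °C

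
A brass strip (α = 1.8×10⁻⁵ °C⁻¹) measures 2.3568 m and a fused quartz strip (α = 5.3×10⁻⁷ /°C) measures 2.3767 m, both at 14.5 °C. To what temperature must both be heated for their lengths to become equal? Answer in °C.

L₁(1 + α₁ΔT) = L₂(1 + α₂ΔT) ⇒ ΔT = (L₂ − L₁)/(α₁L₁ − α₂L₂)
L₂ − L₁ = 2.3767 − 2.3568 = 1.99×10⁻² m
α₁L₁ − α₂L₂ = 1.8×10⁻⁵×2.3568 − 5.3×10⁻⁷×2.3767 = 4.1162749×10⁻⁵ m/K
ΔT = 1.99×10⁻² / 4.1162749×10⁻⁵ = 483.447 K
T = 14.5 + 483.447 = 497.947 °C

T = 497.9 °C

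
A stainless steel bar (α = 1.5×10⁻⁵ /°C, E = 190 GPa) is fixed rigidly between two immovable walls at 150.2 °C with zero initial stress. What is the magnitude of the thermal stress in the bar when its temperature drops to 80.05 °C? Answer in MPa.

Fully constrained: the free strain ε = αΔT is blocked, so σ = Eε = EαΔT.
|ΔT| = 70.15 K
σ = 190×10⁹ × 1.5×10⁻⁵ × 70.15 = 2.00×10⁸ Pa

σ = 200 MPa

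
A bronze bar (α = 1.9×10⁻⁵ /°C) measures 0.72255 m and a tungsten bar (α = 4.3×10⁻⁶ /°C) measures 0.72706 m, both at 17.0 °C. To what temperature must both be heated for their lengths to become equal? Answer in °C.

T = 442.4 °C

L₁(1 + α₁ΔT) = L₂(1 + α₂ΔT) ⇒ ΔT = (L₂ − L₁)/(α₁L₁ − α₂L₂)
L₂ − L₁ = 0.72706 − 0.72255 = 4.51×10⁻³ m
α₁L₁ − α₂L₂ = 1.9×10⁻⁵×0.72255 − 4.3×10⁻⁶×0.72706 = 1.0602092×10⁻⁵ m/K
ΔT = 4.51×10⁻³ / 1.0602092×10⁻⁵ = 425.388 K
T = 17.0 + 425.388 = 442.388 °C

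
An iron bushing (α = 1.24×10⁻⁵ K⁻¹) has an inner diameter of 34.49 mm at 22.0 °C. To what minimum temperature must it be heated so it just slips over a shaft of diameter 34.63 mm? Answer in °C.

Required Δd = 34.63 − 34.49 = 0.14 mm
Δd = αd₀ΔT ⇒ ΔT = Δd/(αd₀) = 0.14 / (1.24×10⁻⁵ × 34.49) = 327.35 K
T_min = 22.0 + 327.35 = 349.35 °C

T = 349 °C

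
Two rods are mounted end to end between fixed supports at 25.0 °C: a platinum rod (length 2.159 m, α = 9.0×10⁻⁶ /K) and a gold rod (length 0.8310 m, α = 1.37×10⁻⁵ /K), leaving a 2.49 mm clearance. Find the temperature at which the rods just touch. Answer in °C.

α₁L₁ = 1.9431×10⁻⁵ m/K, α₂L₂ = 1.13847×10⁻⁵ m/K → total 3.08157×10⁻⁵ m/K
ΔT = g/(α₁L₁+α₂L₂) = 2.49×10⁻³ / 3.08157×10⁻⁵ = 80.80 K
T = 25.0 + 80.80 = 105.80 °C

T = 106 °C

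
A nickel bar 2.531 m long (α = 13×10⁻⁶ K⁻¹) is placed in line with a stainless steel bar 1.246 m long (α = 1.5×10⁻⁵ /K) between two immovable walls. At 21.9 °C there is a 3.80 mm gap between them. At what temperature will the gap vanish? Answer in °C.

T = 95.6 °C

α₁L₁ = 3.2903×10⁻⁵ m/K, α₂L₂ = 1.869×10⁻⁵ m/K → total 5.1593×10⁻⁵ m/K
ΔT = g/(α₁L₁+α₂L₂) = 3.80×10⁻³ / 5.1593×10⁻⁵ = 73.653 K
T = 21.9 + 73.653 = 95.553 °C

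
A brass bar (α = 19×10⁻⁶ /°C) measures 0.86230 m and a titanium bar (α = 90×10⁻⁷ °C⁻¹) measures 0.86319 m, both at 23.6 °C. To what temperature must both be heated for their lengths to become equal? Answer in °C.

Equal length when α₁L₁ΔT − α₂L₂ΔT = L₂ − L₁ = 8.90×10⁻⁴ m
α₁L₁ = 1.63837×10⁻⁵, α₂L₂ = 7.76871×10⁻⁶ → Δ(αL) = 8.61499×10⁻⁶ m/K
ΔT = 8.90×10⁻⁴ / 8.61499×10⁻⁶ = 103.308 K, so T = 23.6 + 103.308 = 126.908 °C

T = 126.9 °C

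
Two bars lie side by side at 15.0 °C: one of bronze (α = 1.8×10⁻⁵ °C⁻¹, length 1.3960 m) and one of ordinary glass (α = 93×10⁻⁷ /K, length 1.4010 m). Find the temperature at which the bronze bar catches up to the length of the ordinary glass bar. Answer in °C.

L₁(1 + α₁ΔT) = L₂(1 + α₂ΔT) ⇒ ΔT = (L₂ − L₁)/(α₁L₁ − α₂L₂)
L₂ − L₁ = 1.4010 − 1.3960 = 5.00×10⁻³ m
α₁L₁ − α₂L₂ = 1.8×10⁻⁵×1.3960 − 93×10⁻⁷×1.4010 = 1.20987×10⁻⁵ m/K
ΔT = 5.00×10⁻³ / 1.20987×10⁻⁵ = 413.268 K
T = 15.0 + 413.268 = 428.268 °C

T = 428.3 °C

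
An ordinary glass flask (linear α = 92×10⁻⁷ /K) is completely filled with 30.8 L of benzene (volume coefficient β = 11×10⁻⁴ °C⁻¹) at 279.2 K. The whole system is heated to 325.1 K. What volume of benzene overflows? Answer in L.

The flask also expands: β_container ≈ 3α = 2.76×10⁻⁵ /K
Net overflow = V₀(β_liq − 3α_cont)ΔT
β − 3α = 1.10×10⁻³ − 2.76×10⁻⁵ = 1.0724×10⁻³ /K; ΔT = 45.9 K
ΔV = 30.8 × 1.0724×10⁻³ × 45.9 = 1.52 L

1.52 L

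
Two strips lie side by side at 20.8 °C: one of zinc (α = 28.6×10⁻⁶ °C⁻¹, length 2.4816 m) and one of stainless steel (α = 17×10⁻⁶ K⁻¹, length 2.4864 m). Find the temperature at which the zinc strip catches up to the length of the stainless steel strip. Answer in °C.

T = 188.0 °C

Equal length when α₁L₁ΔT − α₂L₂ΔT = L₂ − L₁ = 4.80×10⁻³ m
α₁L₁ = 7.097376×10⁻⁵, α₂L₂ = 4.22688×10⁻⁵ → Δ(αL) = 2.870496×10⁻⁵ m/K
ΔT = 4.80×10⁻³ / 2.870496×10⁻⁵ = 167.218 K, so T = 20.8 + 167.218 = 188.018 °C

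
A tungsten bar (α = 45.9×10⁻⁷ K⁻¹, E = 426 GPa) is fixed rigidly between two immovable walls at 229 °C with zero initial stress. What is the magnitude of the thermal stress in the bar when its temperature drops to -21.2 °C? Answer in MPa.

Fully constrained: the free strain ε = αΔT is blocked, so σ = Eε = EαΔT.
|ΔT| = 250.2 K
σ = 426×10⁹ × 45.9×10⁻⁷ × 250.2 = 4.89×10⁸ Pa

σ = 489 MPa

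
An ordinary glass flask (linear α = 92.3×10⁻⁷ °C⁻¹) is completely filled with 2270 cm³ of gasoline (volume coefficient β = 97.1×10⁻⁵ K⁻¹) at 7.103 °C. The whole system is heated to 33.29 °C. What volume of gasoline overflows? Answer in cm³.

56.1 cm³

The flask also expands: β_container ≈ 3α = 2.769×10⁻⁵ /K
Net overflow = V₀(β_liq − 3α_cont)ΔT
β − 3α = 9.71×10⁻⁴ − 2.769×10⁻⁵ = 9.4331×10⁻⁴ /K; ΔT = 26.187 K
ΔV = 2270 × 9.4331×10⁻⁴ × 26.187 = 56.1 cm³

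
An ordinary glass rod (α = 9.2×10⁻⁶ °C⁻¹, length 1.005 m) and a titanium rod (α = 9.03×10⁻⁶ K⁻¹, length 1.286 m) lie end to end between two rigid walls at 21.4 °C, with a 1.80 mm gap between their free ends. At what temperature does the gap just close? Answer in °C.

α₁L₁ = 9.246×10⁻⁶ m/K, α₂L₂ = 1.161258×10⁻⁵ m/K → total 2.085858×10⁻⁵ m/K
ΔT = g/(α₁L₁+α₂L₂) = 1.80×10⁻³ / 2.085858×10⁻⁵ = 86.30 K
T = 21.4 + 86.30 = 107.70 °C

T = 108 °C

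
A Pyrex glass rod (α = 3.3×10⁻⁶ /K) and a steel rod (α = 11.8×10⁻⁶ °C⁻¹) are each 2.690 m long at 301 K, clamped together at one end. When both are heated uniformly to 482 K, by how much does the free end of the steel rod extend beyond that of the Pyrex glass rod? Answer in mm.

ΔT = 181 K
Pyrex glass: ΔL = 3.3×10⁻⁶ × 2.690 m × 181 = 1.6067×10⁻³ m = 1.6067 mm
steel: ΔL = 11.8×10⁻⁶ × 2.690 m × 181 = 5.7453×10⁻³ m = 5.7453 mm
difference = 5.7453 − 1.6067 = 4.1386 mm

4.14 mm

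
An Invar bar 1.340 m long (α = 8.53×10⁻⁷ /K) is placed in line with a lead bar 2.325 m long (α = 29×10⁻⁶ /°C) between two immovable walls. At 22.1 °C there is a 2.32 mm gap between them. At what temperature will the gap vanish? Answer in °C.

T = 55.9 °C

α₁L₁ = 1.14302×10⁻⁶ m/K, α₂L₂ = 6.7425×10⁻⁵ m/K → total 6.856802×10⁻⁵ m/K
ΔT = g/(α₁L₁+α₂L₂) = 2.32×10⁻³ / 6.856802×10⁻⁵ = 33.835 K
T = 22.1 + 33.835 = 55.935 °C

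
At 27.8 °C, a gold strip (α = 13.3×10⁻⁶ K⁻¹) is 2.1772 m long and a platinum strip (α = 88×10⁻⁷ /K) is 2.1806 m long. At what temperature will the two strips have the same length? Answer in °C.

T = 375.9 °C

Equal length when α₁L₁ΔT − α₂L₂ΔT = L₂ − L₁ = 3.40×10⁻³ m
α₁L₁ = 2.895676×10⁻⁵, α₂L₂ = 1.918928×10⁻⁵ → Δ(αL) = 9.76748×10⁻⁶ m/K
ΔT = 3.40×10⁻³ / 9.76748×10⁻⁶ = 348.094 K, so T = 27.8 + 348.094 = 375.894 °C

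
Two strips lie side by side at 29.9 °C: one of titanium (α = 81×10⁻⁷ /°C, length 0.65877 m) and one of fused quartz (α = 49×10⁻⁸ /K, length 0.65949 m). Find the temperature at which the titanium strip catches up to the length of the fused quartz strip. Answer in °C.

T = 173.5 °C

Equal length when α₁L₁ΔT − α₂L₂ΔT = L₂ − L₁ = 7.20×10⁻⁴ m
α₁L₁ = 5.336037×10⁻⁶, α₂L₂ = 3.231501×10⁻⁷ → Δ(αL) = 5.0128869×10⁻⁶ m/K
ΔT = 7.20×10⁻⁴ / 5.0128869×10⁻⁶ = 143.630 K, so T = 29.9 + 143.630 = 173.530 °C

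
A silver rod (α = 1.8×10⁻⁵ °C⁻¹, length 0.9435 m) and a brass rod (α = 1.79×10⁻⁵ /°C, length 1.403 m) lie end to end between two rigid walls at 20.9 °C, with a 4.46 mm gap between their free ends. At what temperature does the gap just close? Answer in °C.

Gap closes when ΔL₁ + ΔL₂ = 4.46 mm = 4.46×10⁻³ m
(α₁L₁ + α₂L₂)ΔT = g
α₁L₁ + α₂L₂ = 1.8×10⁻⁵×0.9435 + 1.79×10⁻⁵×1.403 = 4.20967×10⁻⁵ m/K
ΔT = 4.46×10⁻³ / 4.20967×10⁻⁵ = 105.95 K
T = 20.9 + 105.95 = 126.85 °C

T = 127 °C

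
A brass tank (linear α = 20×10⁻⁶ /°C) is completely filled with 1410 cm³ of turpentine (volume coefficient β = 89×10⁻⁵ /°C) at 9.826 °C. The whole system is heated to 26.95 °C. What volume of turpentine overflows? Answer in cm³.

The tank also expands: β_container ≈ 3α = 6.0×10⁻⁵ /K
Net overflow = V₀(β_liq − 3α_cont)ΔT
β − 3α = 8.90×10⁻⁴ − 6.0×10⁻⁵ = 8.30×10⁻⁴ /K; ΔT = 17.124 K
ΔV = 1410 × 8.30×10⁻⁴ × 17.124 = 20.0 cm³

20.0 cm³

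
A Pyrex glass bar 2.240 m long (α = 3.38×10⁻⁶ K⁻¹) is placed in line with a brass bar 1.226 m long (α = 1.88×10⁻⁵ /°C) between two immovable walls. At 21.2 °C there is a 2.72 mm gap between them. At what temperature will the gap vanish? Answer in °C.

α₁L₁ = 7.5712×10⁻⁶ m/K, α₂L₂ = 2.30488×10⁻⁵ m/K → total 3.062×10⁻⁵ m/K
ΔT = g/(α₁L₁+α₂L₂) = 2.72×10⁻³ / 3.062×10⁻⁵ = 88.83 K
T = 21.2 + 88.83 = 110.03 °C

T = 110 °C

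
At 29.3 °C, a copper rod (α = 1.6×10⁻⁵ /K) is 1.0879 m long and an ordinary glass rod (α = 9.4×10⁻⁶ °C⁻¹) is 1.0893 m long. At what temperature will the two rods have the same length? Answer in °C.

T = 224.6 °C

Equal length when α₁L₁ΔT − α₂L₂ΔT = L₂ − L₁ = 1.40×10⁻³ m
α₁L₁ = 1.74064×10⁻⁵, α₂L₂ = 1.023942×10⁻⁵ → Δ(αL) = 7.16698×10⁻⁶ m/K
ΔT = 1.40×10⁻³ / 7.16698×10⁻⁶ = 195.340 K, so T = 29.3 + 195.340 = 224.640 °C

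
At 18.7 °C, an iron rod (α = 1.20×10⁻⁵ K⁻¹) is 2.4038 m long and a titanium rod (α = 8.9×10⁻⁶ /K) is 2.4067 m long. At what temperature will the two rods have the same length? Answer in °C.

T = 409.2 °C

Equal length when α₁L₁ΔT − α₂L₂ΔT = L₂ − L₁ = 2.90×10⁻³ m
α₁L₁ = 2.88456×10⁻⁵, α₂L₂ = 2.141963×10⁻⁵ → Δ(αL) = 7.42597×10⁻⁶ m/K
ΔT = 2.90×10⁻³ / 7.42597×10⁻⁶ = 390.521 K, so T = 18.7 + 390.521 = 409.221 °C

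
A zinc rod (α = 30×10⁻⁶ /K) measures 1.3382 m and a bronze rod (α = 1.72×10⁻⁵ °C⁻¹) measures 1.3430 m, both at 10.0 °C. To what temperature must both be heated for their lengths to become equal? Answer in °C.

Equal length when α₁L₁ΔT − α₂L₂ΔT = L₂ − L₁ = 4.80×10⁻³ m
α₁L₁ = 4.0146×10⁻⁵, α₂L₂ = 2.30996×10⁻⁵ → Δ(αL) = 1.70464×10⁻⁵ m/K
ΔT = 4.80×10⁻³ / 1.70464×10⁻⁵ = 281.584 K, so T = 10.0 + 281.584 = 291.584 °C

T = 291.6 °C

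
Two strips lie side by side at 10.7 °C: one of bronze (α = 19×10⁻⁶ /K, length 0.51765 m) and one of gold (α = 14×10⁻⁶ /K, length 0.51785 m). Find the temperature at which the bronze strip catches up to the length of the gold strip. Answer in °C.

T = 88.06 °C

L₁(1 + α₁ΔT) = L₂(1 + α₂ΔT) ⇒ ΔT = (L₂ − L₁)/(α₁L₁ − α₂L₂)
L₂ − L₁ = 0.51785 − 0.51765 = 2.00×10⁻⁴ m
α₁L₁ − α₂L₂ = 19×10⁻⁶×0.51765 − 14×10⁻⁶×0.51785 = 2.58545×10⁻⁶ m/K
ΔT = 2.00×10⁻⁴ / 2.58545×10⁻⁶ = 77.3560 K
T = 10.7 + 77.3560 = 88.0560 °C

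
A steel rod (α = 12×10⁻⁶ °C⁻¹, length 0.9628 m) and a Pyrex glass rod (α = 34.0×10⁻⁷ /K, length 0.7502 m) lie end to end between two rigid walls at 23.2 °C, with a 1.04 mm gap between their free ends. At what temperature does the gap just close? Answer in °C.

T = 96.9 °C

Gap closes when ΔL₁ + ΔL₂ = 1.04 mm = 1.04×10⁻³ m
(α₁L₁ + α₂L₂)ΔT = g
α₁L₁ + α₂L₂ = 12×10⁻⁶×0.9628 + 34.0×10⁻⁷×0.7502 = 1.410428×10⁻⁵ m/K
ΔT = 1.04×10⁻³ / 1.410428×10⁻⁵ = 73.736 K
T = 23.2 + 73.736 = 96.936 °C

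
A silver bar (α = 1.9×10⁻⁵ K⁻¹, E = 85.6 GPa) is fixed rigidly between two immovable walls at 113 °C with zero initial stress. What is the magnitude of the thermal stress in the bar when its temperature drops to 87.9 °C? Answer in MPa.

Fully constrained: the free strain ε = αΔT is blocked, so σ = Eε = EαΔT.
|ΔT| = 25.1 K
σ = 85.6×10⁹ × 1.9×10⁻⁵ × 25.1 = 4.08×10⁷ Pa

σ = 40.8 MPa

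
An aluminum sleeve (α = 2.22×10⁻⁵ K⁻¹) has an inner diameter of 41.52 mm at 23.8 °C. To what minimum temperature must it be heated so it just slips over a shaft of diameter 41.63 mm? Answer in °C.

T = 143 °C

Required Δd = 41.63 − 41.52 = 0.11 mm
Δd = αd₀ΔT ⇒ ΔT = Δd/(αd₀) = 0.11 / (2.22×10⁻⁵ × 41.52) = 119.34 K
T_min = 23.8 + 119.34 = 143.14 °C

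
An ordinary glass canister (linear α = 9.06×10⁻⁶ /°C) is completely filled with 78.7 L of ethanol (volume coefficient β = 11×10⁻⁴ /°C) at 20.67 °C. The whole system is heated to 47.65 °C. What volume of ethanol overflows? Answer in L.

2.28 L

The canister also expands: β_container ≈ 3α = 2.718×10⁻⁵ /K
Net overflow = V₀(β_liq − 3α_cont)ΔT
β − 3α = 1.10×10⁻³ − 2.718×10⁻⁵ = 1.07282×10⁻³ /K; ΔT = 26.98 K
ΔV = 78.7 × 1.07282×10⁻³ × 26.98 = 2.28 L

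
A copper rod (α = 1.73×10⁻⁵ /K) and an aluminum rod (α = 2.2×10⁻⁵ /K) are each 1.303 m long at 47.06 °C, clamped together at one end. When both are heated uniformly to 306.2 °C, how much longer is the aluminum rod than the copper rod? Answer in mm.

ΔT = 259.14 K
copper: ΔL = 1.73×10⁻⁵ × 1.303 m × 259.14 = 5.8415×10⁻³ m = 5.8415 mm
aluminum: ΔL = 2.2×10⁻⁵ × 1.303 m × 259.14 = 7.4285×10⁻³ m = 7.4285 mm
difference = 7.4285 − 5.8415 = 1.5870 mm

1.59 mm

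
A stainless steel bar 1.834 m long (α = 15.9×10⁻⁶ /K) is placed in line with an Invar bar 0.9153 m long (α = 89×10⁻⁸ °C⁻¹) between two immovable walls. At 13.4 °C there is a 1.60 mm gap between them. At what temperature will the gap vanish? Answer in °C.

T = 66.8 °C

Gap closes when ΔL₁ + ΔL₂ = 1.60 mm = 1.60×10⁻³ m
(α₁L₁ + α₂L₂)ΔT = g
α₁L₁ + α₂L₂ = 15.9×10⁻⁶×1.834 + 89×10⁻⁸×0.9153 = 2.9975217×10⁻⁵ m/K
ΔT = 1.60×10⁻³ / 2.9975217×10⁻⁵ = 53.377 K
T = 13.4 + 53.377 = 66.777 °C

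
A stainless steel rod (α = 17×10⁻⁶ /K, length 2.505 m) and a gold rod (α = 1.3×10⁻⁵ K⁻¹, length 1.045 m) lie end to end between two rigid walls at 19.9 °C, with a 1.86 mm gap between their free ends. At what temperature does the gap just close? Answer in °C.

T = 53.0 °C

α₁L₁ = 4.2585×10⁻⁵ m/K, α₂L₂ = 1.3585×10⁻⁵ m/K → total 5.617×10⁻⁵ m/K
ΔT = g/(α₁L₁+α₂L₂) = 1.86×10⁻³ / 5.617×10⁻⁵ = 33.114 K
T = 19.9 + 33.114 = 53.014 °C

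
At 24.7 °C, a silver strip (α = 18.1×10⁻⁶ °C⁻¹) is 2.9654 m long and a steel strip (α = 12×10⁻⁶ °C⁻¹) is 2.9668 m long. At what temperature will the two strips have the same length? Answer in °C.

Equal length when α₁L₁ΔT − α₂L₂ΔT = L₂ − L₁ = 1.40×10⁻³ m
α₁L₁ = 5.367374×10⁻⁵, α₂L₂ = 3.56016×10⁻⁵ → Δ(αL) = 1.807214×10⁻⁵ m/K
ΔT = 1.40×10⁻³ / 1.807214×10⁻⁵ = 77.467 K, so T = 24.7 + 77.467 = 102.167 °C

T = 102.2 °C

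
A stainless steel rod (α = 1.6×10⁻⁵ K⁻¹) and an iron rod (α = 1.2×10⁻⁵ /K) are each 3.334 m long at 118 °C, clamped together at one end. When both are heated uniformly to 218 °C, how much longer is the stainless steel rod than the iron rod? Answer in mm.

ΔT = 100 K
stainless steel: ΔL = 1.6×10⁻⁵ × 3.334 m × 100 = 5.3344×10⁻³ m = 5.3344 mm
iron: ΔL = 1.2×10⁻⁵ × 3.334 m × 100 = 4.0008×10⁻³ m = 4.0008 mm
difference = 5.3344 − 4.0008 = 1.3336 mm

1.33 mm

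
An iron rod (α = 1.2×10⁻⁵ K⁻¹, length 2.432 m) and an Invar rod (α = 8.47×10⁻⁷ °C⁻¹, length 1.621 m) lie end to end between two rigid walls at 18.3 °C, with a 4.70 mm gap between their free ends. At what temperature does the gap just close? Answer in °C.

Gap closes when ΔL₁ + ΔL₂ = 4.70 mm = 4.70×10⁻³ m
(α₁L₁ + α₂L₂)ΔT = g
α₁L₁ + α₂L₂ = 1.2×10⁻⁵×2.432 + 8.47×10⁻⁷×1.621 = 3.0556987×10⁻⁵ m/K
ΔT = 4.70×10⁻³ / 3.0556987×10⁻⁵ = 153.81 K
T = 18.3 + 153.81 = 172.11 °C

T = 172 °C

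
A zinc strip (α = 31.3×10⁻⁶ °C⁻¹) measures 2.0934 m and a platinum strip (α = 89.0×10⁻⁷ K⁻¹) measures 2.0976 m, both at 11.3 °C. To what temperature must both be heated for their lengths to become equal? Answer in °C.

Equal length when α₁L₁ΔT − α₂L₂ΔT = L₂ − L₁ = 4.20×10⁻³ m
α₁L₁ = 6.552342×10⁻⁵, α₂L₂ = 1.866864×10⁻⁵ → Δ(αL) = 4.685478×10⁻⁵ m/K
ΔT = 4.20×10⁻³ / 4.685478×10⁻⁵ = 89.639 K, so T = 11.3 + 89.639 = 100.939 °C

T = 100.9 °C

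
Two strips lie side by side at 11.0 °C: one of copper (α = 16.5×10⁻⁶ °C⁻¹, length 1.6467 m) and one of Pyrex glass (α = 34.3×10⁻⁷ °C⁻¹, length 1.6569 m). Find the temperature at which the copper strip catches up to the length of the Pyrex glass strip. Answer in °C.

Equal length when α₁L₁ΔT − α₂L₂ΔT = L₂ − L₁ = 1.02×10⁻² m
α₁L₁ = 2.717055×10⁻⁵, α₂L₂ = 5.683167×10⁻⁶ → Δ(αL) = 2.1487383×10⁻⁵ m/K
ΔT = 1.02×10⁻² / 2.1487383×10⁻⁵ = 474.697 K, so T = 11.0 + 474.697 = 485.697 °C

T = 485.7 °C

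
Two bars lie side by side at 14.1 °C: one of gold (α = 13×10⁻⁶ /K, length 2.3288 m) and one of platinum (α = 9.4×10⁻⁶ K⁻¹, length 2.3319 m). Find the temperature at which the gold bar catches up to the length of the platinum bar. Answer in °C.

Equal length when α₁L₁ΔT − α₂L₂ΔT = L₂ − L₁ = 3.10×10⁻³ m
α₁L₁ = 3.02744×10⁻⁵, α₂L₂ = 2.191986×10⁻⁵ → Δ(αL) = 8.35454×10⁻⁶ m/K
ΔT = 3.10×10⁻³ / 8.35454×10⁻⁶ = 371.056 K, so T = 14.1 + 371.056 = 385.156 °C

T = 385.2 °C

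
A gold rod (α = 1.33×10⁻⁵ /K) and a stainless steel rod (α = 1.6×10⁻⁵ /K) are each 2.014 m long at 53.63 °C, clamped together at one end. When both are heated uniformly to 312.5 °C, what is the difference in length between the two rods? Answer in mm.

1.41 mm

ΔT = 258.87 K
gold: ΔL = 1.33×10⁻⁵ × 2.014 m × 258.87 = 6.9341×10⁻³ m = 6.9341 mm
stainless steel: ΔL = 1.6×10⁻⁵ × 2.014 m × 258.87 = 8.3418×10⁻³ m = 8.3418 mm
difference = 8.3418 − 6.9341 = 1.4077 mm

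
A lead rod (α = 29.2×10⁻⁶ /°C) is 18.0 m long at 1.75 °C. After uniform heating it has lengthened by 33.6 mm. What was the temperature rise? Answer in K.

ΔT = 63.9 K

ΔL = αL₀ΔT ⇒ ΔT = ΔL / (αL₀)
ΔT = 33.6×10⁻³ m / (29.2×10⁻⁶ × 18.0 m) = 63.927 K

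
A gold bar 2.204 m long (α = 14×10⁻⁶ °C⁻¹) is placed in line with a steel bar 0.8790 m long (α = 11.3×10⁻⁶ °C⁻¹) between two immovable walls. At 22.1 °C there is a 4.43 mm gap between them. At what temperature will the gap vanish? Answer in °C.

Gap closes when ΔL₁ + ΔL₂ = 4.43 mm = 4.43×10⁻³ m
(α₁L₁ + α₂L₂)ΔT = g
α₁L₁ + α₂L₂ = 14×10⁻⁶×2.204 + 11.3×10⁻⁶×0.8790 = 4.07887×10⁻⁵ m/K
ΔT = 4.43×10⁻³ / 4.07887×10⁻⁵ = 108.61 K
T = 22.1 + 108.61 = 130.71 °C

T = 131 °C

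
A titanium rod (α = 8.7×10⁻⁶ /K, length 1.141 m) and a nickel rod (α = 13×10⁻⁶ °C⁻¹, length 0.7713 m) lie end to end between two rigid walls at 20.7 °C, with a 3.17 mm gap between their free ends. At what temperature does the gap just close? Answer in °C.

T = 180 °C

α₁L₁ = 9.9267×10⁻⁶ m/K, α₂L₂ = 1.00269×10⁻⁵ m/K → total 1.99536×10⁻⁵ m/K
ΔT = g/(α₁L₁+α₂L₂) = 3.17×10⁻³ / 1.99536×10⁻⁵ = 158.87 K
T = 20.7 + 158.87 = 179.57 °C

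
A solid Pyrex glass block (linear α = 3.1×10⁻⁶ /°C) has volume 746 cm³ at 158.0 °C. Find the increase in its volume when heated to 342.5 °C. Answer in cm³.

ΔV = 1.28 cm³

Isotropic solid: β ≈ 3α = 9.3×10⁻⁶ /K; ΔT = 184.5 K
ΔV = 3αV₀ΔT = 3(3.1×10⁻⁶)(746)(184.5) = 1.28 cm³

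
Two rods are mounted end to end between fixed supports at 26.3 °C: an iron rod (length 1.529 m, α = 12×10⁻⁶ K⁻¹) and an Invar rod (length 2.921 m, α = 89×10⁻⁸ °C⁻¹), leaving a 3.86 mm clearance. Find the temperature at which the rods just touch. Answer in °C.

T = 211 °C

Gap closes when ΔL₁ + ΔL₂ = 3.86 mm = 3.86×10⁻³ m
(α₁L₁ + α₂L₂)ΔT = g
α₁L₁ + α₂L₂ = 12×10⁻⁶×1.529 + 89×10⁻⁸×2.921 = 2.094769×10⁻⁵ m/K
ΔT = 3.86×10⁻³ / 2.094769×10⁻⁵ = 184.27 K
T = 26.3 + 184.27 = 210.57 °C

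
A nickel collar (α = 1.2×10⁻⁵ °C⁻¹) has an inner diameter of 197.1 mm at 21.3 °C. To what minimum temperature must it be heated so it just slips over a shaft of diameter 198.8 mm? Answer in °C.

T = 740 °C

Required Δd = 198.8 − 197.1 = 1.7 mm
Δd = αd₀ΔT ⇒ ΔT = Δd/(αd₀) = 1.7 / (1.2×10⁻⁵ × 197.1) = 718.76 K
T_min = 21.3 + 718.76 = 740.06 °C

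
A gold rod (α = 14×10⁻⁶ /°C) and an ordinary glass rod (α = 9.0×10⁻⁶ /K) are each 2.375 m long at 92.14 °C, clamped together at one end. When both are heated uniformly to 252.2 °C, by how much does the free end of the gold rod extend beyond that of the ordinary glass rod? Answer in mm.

1.90 mm

ΔT = 160.06 K
gold: ΔL = 14×10⁻⁶ × 2.375 m × 160.06 = 5.3220×10⁻³ m = 5.3220 mm
ordinary glass: ΔL = 9.0×10⁻⁶ × 2.375 m × 160.06 = 3.4213×10⁻³ m = 3.4213 mm
difference = 5.3220 − 3.4213 = 1.9007 mm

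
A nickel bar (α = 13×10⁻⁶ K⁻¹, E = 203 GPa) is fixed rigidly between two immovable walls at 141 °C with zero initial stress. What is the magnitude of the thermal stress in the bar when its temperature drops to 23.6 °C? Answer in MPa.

σ = 310 MPa

Fully constrained: the free strain ε = αΔT is blocked, so σ = Eε = EαΔT.
|ΔT| = 117.4 K
σ = 203×10⁹ × 13×10⁻⁶ × 117.4 = 3.10×10⁸ Pa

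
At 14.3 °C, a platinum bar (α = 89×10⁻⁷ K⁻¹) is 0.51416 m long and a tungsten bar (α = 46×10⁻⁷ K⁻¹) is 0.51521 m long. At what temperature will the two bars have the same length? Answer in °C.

Equal length when α₁L₁ΔT − α₂L₂ΔT = L₂ − L₁ = 1.05×10⁻³ m
α₁L₁ = 4.576024×10⁻⁶, α₂L₂ = 2.369966×10⁻⁶ → Δ(αL) = 2.206058×10⁻⁶ m/K
ΔT = 1.05×10⁻³ / 2.206058×10⁻⁶ = 475.962 K, so T = 14.3 + 475.962 = 490.262 °C

T = 490.3 °C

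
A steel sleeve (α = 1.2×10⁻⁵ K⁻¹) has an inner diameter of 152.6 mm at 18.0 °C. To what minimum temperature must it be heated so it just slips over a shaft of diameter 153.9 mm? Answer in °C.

Required Δd = 153.9 − 152.6 = 1.3 mm
Δd = αd₀ΔT ⇒ ΔT = Δd/(αd₀) = 1.3 / (1.2×10⁻⁵ × 152.6) = 709.92 K
T_min = 18.0 + 709.92 = 727.92 °C

T = 728 °C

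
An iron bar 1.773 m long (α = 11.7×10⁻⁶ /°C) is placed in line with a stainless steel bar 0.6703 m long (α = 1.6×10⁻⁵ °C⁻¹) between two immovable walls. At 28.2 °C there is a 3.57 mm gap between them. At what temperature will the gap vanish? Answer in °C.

T = 142 °C

α₁L₁ = 2.07441×10⁻⁵ m/K, α₂L₂ = 1.07248×10⁻⁵ m/K → total 3.14689×10⁻⁵ m/K
ΔT = g/(α₁L₁+α₂L₂) = 3.57×10⁻³ / 3.14689×10⁻⁵ = 113.45 K
T = 28.2 + 113.45 = 141.65 °C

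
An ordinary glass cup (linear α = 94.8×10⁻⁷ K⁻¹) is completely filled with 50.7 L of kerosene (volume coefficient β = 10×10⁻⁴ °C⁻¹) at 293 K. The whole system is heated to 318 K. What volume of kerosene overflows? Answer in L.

1.23 L

The cup also expands: β_container ≈ 3α = 2.844×10⁻⁵ /K
Net overflow = V₀(β_liq − 3α_cont)ΔT
β − 3α = 1.00×10⁻³ − 2.844×10⁻⁵ = 9.7156×10⁻⁴ /K; ΔT = 25 K
ΔV = 50.7 × 9.7156×10⁻⁴ × 25 = 1.23 L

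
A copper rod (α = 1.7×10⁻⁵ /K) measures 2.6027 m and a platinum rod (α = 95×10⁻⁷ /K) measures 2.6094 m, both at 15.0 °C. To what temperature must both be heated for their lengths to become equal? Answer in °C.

L₁(1 + α₁ΔT) = L₂(1 + α₂ΔT) ⇒ ΔT = (L₂ − L₁)/(α₁L₁ − α₂L₂)
L₂ − L₁ = 2.6094 − 2.6027 = 6.70×10⁻³ m
α₁L₁ − α₂L₂ = 1.7×10⁻⁵×2.6027 − 95×10⁻⁷×2.6094 = 1.94566×10⁻⁵ m/K
ΔT = 6.70×10⁻³ / 1.94566×10⁻⁵ = 344.356 K
T = 15.0 + 344.356 = 359.356 °C

T = 359.4 °C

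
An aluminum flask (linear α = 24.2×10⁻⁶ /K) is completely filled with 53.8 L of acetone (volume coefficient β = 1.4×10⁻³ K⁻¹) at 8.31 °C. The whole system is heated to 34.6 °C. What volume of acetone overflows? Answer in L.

The flask also expands: β_container ≈ 3α = 7.26×10⁻⁵ /K
Net overflow = V₀(β_liq − 3α_cont)ΔT
β − 3α = 1.40×10⁻³ − 7.26×10⁻⁵ = 1.3274×10⁻³ /K; ΔT = 26.29 K
ΔV = 53.8 × 1.3274×10⁻³ × 26.29 = 1.88 L

1.88 L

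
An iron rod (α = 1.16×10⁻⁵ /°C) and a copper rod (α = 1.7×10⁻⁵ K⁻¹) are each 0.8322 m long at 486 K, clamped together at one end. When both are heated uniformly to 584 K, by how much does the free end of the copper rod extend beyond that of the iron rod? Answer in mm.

ΔT = 98 K
iron: ΔL = 1.16×10⁻⁵ × 0.8322 m × 98 = 9.4604×10⁻⁴ m = 0.94604 mm
copper: ΔL = 1.7×10⁻⁵ × 0.8322 m × 98 = 1.3864×10⁻³ m = 1.3864 mm
difference = 1.3864 − 0.94604 = 0.44036 mm

0.440 mm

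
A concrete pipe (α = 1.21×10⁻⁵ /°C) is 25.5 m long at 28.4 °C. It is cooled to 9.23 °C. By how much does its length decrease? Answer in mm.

ΔL = 5.91 mm

|ΔT| = |9.23 − 28.4| = 19.17 K
ΔL = αL₀ΔT = (1.21×10⁻⁵)(25.5)(19.17) = 5.91×10⁻³ m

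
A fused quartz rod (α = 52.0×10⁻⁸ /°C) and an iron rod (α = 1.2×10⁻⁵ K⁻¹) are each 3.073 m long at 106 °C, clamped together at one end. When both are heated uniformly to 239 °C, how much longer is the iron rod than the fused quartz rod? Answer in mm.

ΔT = 133 K
fused quartz: ΔL = 52.0×10⁻⁸ × 3.073 m × 133 = 2.1253×10⁻⁴ m = 0.21253 mm
iron: ΔL = 1.2×10⁻⁵ × 3.073 m × 133 = 4.9045×10⁻³ m = 4.9045 mm
difference = 4.9045 − 0.21253 = 4.69197 mm

4.69 mm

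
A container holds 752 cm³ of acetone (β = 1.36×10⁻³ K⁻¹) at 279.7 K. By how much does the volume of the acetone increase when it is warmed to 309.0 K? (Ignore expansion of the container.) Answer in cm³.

|ΔT| = |309.0 − 279.7| = 29.3 K
ΔV = βV₀ΔT = (1.36×10⁻³)(752)(29.3) = 30.0 cm³

ΔV = 30.0 cm³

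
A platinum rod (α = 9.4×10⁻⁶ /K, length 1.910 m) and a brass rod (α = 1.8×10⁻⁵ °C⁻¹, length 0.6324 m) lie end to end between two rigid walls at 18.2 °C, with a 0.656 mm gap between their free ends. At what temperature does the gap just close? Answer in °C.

Gap closes when ΔL₁ + ΔL₂ = 0.656 mm = 6.56×10⁻⁴ m
(α₁L₁ + α₂L₂)ΔT = g
α₁L₁ + α₂L₂ = 9.4×10⁻⁶×1.910 + 1.8×10⁻⁵×0.6324 = 2.93372×10⁻⁵ m/K
ΔT = 6.56×10⁻⁴ / 2.93372×10⁻⁵ = 22.361 K
T = 18.2 + 22.361 = 40.561 °C

T = 40.6 °C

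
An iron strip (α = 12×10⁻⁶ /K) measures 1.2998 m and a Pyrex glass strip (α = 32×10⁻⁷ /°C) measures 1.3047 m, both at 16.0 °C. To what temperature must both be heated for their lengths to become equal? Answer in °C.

T = 445.0 °C

L₁(1 + α₁ΔT) = L₂(1 + α₂ΔT) ⇒ ΔT = (L₂ − L₁)/(α₁L₁ − α₂L₂)
L₂ − L₁ = 1.3047 − 1.2998 = 4.90×10⁻³ m
α₁L₁ − α₂L₂ = 12×10⁻⁶×1.2998 − 32×10⁻⁷×1.3047 = 1.142256×10⁻⁵ m/K
ΔT = 4.90×10⁻³ / 1.142256×10⁻⁵ = 428.976 K
T = 16.0 + 428.976 = 444.976 °C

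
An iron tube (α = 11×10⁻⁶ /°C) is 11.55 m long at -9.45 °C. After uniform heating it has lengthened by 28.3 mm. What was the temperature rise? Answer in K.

ΔT = 223 K

ΔL = αL₀ΔT ⇒ ΔT = ΔL / (αL₀)
ΔT = 28.3×10⁻³ m / (11×10⁻⁶ × 11.55 m) = 222.75 K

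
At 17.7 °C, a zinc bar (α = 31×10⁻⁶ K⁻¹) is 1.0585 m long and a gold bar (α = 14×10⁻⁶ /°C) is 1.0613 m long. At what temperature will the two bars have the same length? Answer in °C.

T = 173.6 °C

Equal length when α₁L₁ΔT − α₂L₂ΔT = L₂ − L₁ = 2.80×10⁻³ m
α₁L₁ = 3.28135×10⁻⁵, α₂L₂ = 1.48582×10⁻⁵ → Δ(αL) = 1.79553×10⁻⁵ m/K
ΔT = 2.80×10⁻³ / 1.79553×10⁻⁵ = 155.943 K, so T = 17.7 + 155.943 = 173.643 °C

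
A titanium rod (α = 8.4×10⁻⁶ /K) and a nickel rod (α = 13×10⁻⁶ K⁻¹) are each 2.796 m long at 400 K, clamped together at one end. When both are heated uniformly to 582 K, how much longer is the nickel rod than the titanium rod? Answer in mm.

ΔT = 182 K
titanium: ΔL = 8.4×10⁻⁶ × 2.796 m × 182 = 4.2745×10⁻³ m = 4.2745 mm
nickel: ΔL = 13×10⁻⁶ × 2.796 m × 182 = 6.6153×10⁻³ m = 6.6153 mm
difference = 6.6153 − 4.2745 = 2.3408 mm

2.34 mm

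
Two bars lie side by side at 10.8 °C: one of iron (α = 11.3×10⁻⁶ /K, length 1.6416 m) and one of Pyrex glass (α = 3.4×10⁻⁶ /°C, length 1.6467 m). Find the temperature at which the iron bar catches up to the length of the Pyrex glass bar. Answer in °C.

T = 404.6 °C

L₁(1 + α₁ΔT) = L₂(1 + α₂ΔT) ⇒ ΔT = (L₂ − L₁)/(α₁L₁ − α₂L₂)
L₂ − L₁ = 1.6467 − 1.6416 = 5.10×10⁻³ m
α₁L₁ − α₂L₂ = 11.3×10⁻⁶×1.6416 − 3.4×10⁻⁶×1.6467 = 1.29513×10⁻⁵ m/K
ΔT = 5.10×10⁻³ / 1.29513×10⁻⁵ = 393.783 K
T = 10.8 + 393.783 = 404.583 °C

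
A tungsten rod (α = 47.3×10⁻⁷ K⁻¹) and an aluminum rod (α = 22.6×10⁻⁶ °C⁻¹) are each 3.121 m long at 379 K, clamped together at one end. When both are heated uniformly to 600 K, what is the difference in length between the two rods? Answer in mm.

ΔT = 221 K
tungsten: ΔL = 47.3×10⁻⁷ × 3.121 m × 221 = 3.2625×10⁻³ m = 3.2625 mm
aluminum: ΔL = 22.6×10⁻⁶ × 3.121 m × 221 = 1.5588×10⁻² m = 15.588 mm
difference = 15.588 − 3.2625 = 12.3255 mm

12.3 mm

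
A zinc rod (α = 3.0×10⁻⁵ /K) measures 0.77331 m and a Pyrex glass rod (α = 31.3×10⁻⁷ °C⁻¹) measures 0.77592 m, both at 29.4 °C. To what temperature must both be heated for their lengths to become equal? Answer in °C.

Equal length when α₁L₁ΔT − α₂L₂ΔT = L₂ − L₁ = 2.61×10⁻³ m
α₁L₁ = 2.31993×10⁻⁵, α₂L₂ = 2.4286296×10⁻⁶ → Δ(αL) = 2.07706704×10⁻⁵ m/K
ΔT = 2.61×10⁻³ / 2.07706704×10⁻⁵ = 125.658 K, so T = 29.4 + 125.658 = 155.058 °C

T = 155.1 °C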